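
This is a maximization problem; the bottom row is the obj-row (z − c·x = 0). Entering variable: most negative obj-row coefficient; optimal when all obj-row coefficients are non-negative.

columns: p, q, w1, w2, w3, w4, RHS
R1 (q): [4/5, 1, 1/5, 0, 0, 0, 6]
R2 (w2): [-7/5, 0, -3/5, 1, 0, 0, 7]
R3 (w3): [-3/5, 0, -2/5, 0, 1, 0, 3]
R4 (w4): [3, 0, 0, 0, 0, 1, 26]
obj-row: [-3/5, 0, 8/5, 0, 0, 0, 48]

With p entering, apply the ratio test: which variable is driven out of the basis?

Column p entries and ratios — q: 6/(4/5) = 15/2; w2: -7/5 ≤ 0, skip; w3: -3/5 ≤ 0, skip; w4: 26/3 = 26/3.
Smallest ratio is 15/2 in the row of q, so q leaves.

q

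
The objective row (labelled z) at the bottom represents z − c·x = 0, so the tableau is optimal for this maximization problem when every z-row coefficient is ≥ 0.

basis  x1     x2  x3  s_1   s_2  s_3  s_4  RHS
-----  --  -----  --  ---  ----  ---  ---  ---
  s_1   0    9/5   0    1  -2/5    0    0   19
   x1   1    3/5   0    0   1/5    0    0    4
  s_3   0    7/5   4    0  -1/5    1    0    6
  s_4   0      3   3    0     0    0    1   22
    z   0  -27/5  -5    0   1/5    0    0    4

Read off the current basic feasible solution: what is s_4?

s_4 is basic (row 4); its value is the RHS of that row, 22.

22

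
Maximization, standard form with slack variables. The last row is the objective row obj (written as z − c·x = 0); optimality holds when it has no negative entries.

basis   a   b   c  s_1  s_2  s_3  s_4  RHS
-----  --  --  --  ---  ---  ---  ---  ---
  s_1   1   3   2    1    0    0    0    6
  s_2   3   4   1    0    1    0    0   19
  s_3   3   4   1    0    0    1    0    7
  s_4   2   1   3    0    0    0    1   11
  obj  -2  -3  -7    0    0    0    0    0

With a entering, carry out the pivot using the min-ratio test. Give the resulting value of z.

14/3

Ratio test on column a — row 1: 6/1 = 6; row 2: 19/3 = 19/3; row 3: 7/3 = 7/3; row 4: 11/2 = 11/2. Minimum is 7/3 at row 3 (s_3 leaves); pivot element 3.
Pivot on row 3; the obj-row RHS becomes 0 − (-2)·(7/3) = 14/3.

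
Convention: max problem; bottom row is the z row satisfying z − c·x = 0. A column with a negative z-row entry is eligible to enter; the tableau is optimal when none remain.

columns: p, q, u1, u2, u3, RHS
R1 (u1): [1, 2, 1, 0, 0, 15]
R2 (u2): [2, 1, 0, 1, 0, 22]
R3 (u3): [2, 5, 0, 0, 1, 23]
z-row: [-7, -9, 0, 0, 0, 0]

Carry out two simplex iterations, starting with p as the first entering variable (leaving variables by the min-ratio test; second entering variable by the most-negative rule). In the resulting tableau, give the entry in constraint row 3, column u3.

1/4

Ratio test on column p — row 1: 15/1 = 15; row 2: 22/2 = 11; row 3: 23/2 = 23/2. Minimum is 11 at row 2 (u2 leaves); pivot element 2.
Divide row 2 by 2; eliminate column p from the other rows.
Second iteration: most negative z-row entry is -11/2 in column q, so q enters.
Ratio test on column q — row 1: 4/(3/2) = 8/3; row 2: 11/(1/2) = 22; row 3: 1/4 = 1/4. Minimum is 1/4 at row 3 (u3 leaves); pivot element 4.
Divide row 3 by 4; eliminate column q from the other rows.
After both pivots, the entry at constraint row 3, column u3 is 1/4.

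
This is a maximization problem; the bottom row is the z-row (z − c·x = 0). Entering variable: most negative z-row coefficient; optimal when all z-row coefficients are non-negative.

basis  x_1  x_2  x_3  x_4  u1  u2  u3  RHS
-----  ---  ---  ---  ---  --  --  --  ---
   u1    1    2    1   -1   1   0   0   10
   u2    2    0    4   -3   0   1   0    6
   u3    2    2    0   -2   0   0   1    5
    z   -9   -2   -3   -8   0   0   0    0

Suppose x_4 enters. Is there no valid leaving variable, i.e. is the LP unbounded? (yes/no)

yes

Every constraint-row entry in column x_4 is ≤ 0, so increasing x_4 is unbounded.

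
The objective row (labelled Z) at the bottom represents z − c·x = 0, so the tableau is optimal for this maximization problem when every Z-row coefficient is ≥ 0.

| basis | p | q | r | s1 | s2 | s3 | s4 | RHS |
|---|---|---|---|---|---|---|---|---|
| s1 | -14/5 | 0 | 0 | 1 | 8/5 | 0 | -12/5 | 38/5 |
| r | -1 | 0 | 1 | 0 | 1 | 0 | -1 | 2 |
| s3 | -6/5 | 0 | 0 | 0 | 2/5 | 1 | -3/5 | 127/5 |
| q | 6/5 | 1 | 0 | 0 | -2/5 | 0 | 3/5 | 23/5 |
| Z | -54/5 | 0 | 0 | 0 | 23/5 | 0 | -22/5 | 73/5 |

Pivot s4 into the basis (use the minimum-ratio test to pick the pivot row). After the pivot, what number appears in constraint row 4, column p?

Ratio test on column s4 — row 1: entry -12/5 ≤ 0; row 2: entry -1 ≤ 0; row 3: entry -3/5 ≤ 0; row 4: (23/5)/(3/5) = 23/3. Minimum is 23/3 at row 4 (q leaves); pivot element 3/5.
Divide row 4 by 3/5; eliminate column s4 from the other rows.
In the new row 4, the p entry is the old entry divided by the pivot: (6/5)/(3/5) = 2.

2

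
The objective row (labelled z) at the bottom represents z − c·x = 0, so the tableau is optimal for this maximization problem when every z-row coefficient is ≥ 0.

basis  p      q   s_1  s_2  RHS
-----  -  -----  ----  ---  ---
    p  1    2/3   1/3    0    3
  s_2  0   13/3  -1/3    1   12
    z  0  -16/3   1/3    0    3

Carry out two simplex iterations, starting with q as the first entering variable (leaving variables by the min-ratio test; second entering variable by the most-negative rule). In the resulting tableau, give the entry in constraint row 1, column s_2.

Ratio test on column q — row 1: 3/(2/3) = 9/2; row 2: 12/(13/3) = 36/13. Minimum is 36/13 at row 2 (s_2 leaves); pivot element 13/3.
Divide row 2 by 13/3; eliminate column q from the other rows.
Second iteration: most negative z-row entry is -1/13 in column s_1, so s_1 enters.
Ratio test on column s_1 — row 1: (15/13)/(5/13) = 3; row 2: entry -1/13 ≤ 0. Minimum is 3 at row 1 (p leaves); pivot element 5/13.
Divide row 1 by 5/13; eliminate column s_1 from the other rows.
After both pivots, the entry at constraint row 1, column s_2 is -2/5.

-2/5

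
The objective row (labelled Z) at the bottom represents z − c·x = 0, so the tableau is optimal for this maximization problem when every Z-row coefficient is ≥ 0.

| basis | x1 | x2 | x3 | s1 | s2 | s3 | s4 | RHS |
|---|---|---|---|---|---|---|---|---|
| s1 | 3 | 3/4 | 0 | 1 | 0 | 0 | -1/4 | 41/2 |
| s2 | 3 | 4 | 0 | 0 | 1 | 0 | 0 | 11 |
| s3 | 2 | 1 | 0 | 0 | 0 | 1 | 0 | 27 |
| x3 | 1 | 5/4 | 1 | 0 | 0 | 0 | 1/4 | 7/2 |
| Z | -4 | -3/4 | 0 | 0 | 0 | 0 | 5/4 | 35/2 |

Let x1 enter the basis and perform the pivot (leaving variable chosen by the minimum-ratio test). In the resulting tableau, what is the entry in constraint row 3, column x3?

-2

Ratio test on column x1 — row 1: (41/2)/3 = 41/6; row 2: 11/3 = 11/3; row 3: 27/2 = 27/2; row 4: (7/2)/1 = 7/2. Minimum is 7/2 at row 4 (x3 leaves); pivot element 1.
Divide row 4 by 1; eliminate column x1 from the other rows.
Row 3 update in column x3: 0 − 2·1 = -2.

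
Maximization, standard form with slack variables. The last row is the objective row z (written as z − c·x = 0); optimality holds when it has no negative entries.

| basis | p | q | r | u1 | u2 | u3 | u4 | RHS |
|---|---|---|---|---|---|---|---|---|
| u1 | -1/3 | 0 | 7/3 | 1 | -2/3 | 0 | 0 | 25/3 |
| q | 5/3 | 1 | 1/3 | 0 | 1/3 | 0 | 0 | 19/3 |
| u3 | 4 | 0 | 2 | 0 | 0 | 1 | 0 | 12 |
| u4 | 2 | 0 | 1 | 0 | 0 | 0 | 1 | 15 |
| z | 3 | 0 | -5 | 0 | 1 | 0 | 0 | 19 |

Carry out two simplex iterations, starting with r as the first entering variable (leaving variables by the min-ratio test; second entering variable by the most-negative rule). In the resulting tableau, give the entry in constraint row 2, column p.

-3/2

Ratio test on column r — row 1: (25/3)/(7/3) = 25/7; row 2: (19/3)/(1/3) = 19; row 3: 12/2 = 6; row 4: 15/1 = 15. Minimum is 25/7 at row 1 (u1 leaves); pivot element 7/3.
Divide row 1 by 7/3; eliminate column r from the other rows.
Second iteration: most negative z-row entry is -3/7 in column u2, so u2 enters.
Ratio test on column u2 — row 1: entry -2/7 ≤ 0; row 2: (36/7)/(3/7) = 12; row 3: (34/7)/(4/7) = 17/2; row 4: (80/7)/(2/7) = 40. Minimum is 17/2 at row 3 (u3 leaves); pivot element 4/7.
Divide row 3 by 4/7; eliminate column u2 from the other rows.
After both pivots, the entry at constraint row 2, column p is -3/2.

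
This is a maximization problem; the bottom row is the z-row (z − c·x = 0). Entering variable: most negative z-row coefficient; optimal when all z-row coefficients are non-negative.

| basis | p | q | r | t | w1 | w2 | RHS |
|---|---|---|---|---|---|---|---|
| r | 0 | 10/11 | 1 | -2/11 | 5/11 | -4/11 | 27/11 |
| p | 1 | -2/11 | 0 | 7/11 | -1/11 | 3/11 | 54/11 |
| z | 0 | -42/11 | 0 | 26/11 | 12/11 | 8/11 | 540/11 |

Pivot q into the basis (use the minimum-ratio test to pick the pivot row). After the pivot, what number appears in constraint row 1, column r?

Ratio test on column q — row 1: (27/11)/(10/11) = 27/10; row 2: entry -2/11 ≤ 0. Minimum is 27/10 at row 1 (r leaves); pivot element 10/11.
Divide row 1 by 10/11; eliminate column q from the other rows.
In the new row 1, the r entry is the old entry divided by the pivot: 1/(10/11) = 11/10.

11/10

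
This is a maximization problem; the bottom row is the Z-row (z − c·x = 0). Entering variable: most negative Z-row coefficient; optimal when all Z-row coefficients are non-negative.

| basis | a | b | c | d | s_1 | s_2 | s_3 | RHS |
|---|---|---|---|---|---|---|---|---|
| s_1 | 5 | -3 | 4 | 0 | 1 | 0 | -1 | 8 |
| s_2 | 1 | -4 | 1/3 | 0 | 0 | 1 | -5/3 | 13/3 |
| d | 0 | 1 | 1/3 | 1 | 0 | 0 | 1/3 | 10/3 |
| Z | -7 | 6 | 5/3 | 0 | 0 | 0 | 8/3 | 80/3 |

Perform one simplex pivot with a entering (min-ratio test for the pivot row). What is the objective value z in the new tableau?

Ratio test on column a — row 1: 8/5 = 8/5; row 2: (13/3)/1 = 13/3; row 3: entry 0 ≤ 0. Minimum is 8/5 at row 1 (s_1 leaves); pivot element 5.
Pivot on row 1; the Z-row RHS becomes 80/3 − (-7)·(8/5) = 568/15.

568/15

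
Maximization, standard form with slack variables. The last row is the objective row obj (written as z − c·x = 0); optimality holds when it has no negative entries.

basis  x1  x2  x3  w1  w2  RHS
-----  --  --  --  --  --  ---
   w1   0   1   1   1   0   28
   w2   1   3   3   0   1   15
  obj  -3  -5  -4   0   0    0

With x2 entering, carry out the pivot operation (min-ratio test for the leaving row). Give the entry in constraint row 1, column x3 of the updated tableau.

0

Ratio test on column x2 — row 1: 28/1 = 28; row 2: 15/3 = 5. Minimum is 5 at row 2 (w2 leaves); pivot element 3.
Divide row 2 by 3; eliminate column x2 from the other rows.
Row 1 update in column x3: 1 − 1·1 = 0.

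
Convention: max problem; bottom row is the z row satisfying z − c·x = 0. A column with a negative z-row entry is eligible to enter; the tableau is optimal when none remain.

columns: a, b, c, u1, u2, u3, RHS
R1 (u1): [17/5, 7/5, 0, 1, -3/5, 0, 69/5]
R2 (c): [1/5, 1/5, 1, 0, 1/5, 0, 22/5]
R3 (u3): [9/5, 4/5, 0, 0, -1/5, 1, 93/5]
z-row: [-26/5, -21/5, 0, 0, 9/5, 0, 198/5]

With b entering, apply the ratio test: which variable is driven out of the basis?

Column b entries and ratios — u1: (69/5)/(7/5) = 69/7; c: (22/5)/(1/5) = 22; u3: (93/5)/(4/5) = 93/4.
Smallest ratio is 69/7 in the row of u1, so u1 leaves.

u1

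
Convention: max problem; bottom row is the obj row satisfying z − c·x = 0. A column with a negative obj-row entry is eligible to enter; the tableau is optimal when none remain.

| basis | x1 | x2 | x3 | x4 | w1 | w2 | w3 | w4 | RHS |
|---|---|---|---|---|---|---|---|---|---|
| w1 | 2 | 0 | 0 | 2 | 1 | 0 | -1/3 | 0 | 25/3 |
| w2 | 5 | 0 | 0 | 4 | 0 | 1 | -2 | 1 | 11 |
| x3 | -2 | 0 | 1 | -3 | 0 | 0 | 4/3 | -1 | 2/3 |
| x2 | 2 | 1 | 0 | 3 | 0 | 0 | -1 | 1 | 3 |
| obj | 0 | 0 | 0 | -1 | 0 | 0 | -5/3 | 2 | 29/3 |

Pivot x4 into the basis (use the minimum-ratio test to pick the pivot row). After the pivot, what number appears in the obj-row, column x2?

Ratio test on column x4 — row 1: (25/3)/2 = 25/6; row 2: 11/4 = 11/4; row 3: entry -3 ≤ 0; row 4: 3/3 = 1. Minimum is 1 at row 4 (x2 leaves); pivot element 3.
Divide row 4 by 3; eliminate column x4 from the other rows.
obj-row update in column x2: 0 − (-1)·(1/3) = 1/3.

1/3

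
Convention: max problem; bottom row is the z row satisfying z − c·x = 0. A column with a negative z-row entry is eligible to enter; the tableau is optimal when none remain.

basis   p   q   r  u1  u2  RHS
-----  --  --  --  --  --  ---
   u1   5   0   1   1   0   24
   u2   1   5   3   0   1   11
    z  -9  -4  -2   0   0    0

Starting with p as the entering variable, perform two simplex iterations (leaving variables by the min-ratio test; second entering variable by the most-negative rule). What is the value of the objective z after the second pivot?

1204/25

Ratio test on column p — row 1: 24/5 = 24/5; row 2: 11/1 = 11. Minimum is 24/5 at row 1 (u1 leaves); pivot element 5.
Pivot on row 1; the z-row RHS becomes 0 − (-9)·(24/5) = 216/5.
Next entering variable (most negative z-row entry -4): q.
Ratio test on column q — row 1: entry 0 ≤ 0; row 2: (31/5)/5 = 31/25. Minimum is 31/25 at row 2 (u2 leaves); pivot element 5.
After the second pivot the z-row RHS is 216/5 − (-4)·(31/25) = 1204/25.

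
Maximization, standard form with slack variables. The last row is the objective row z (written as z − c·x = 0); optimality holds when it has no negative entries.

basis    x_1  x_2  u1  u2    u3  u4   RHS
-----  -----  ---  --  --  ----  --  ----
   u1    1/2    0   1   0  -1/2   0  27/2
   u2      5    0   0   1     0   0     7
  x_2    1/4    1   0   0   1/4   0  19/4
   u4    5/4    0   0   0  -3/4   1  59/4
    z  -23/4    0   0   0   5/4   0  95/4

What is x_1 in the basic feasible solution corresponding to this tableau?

x_1 is not in the basis, so in the current basic feasible solution x_1 = 0.

0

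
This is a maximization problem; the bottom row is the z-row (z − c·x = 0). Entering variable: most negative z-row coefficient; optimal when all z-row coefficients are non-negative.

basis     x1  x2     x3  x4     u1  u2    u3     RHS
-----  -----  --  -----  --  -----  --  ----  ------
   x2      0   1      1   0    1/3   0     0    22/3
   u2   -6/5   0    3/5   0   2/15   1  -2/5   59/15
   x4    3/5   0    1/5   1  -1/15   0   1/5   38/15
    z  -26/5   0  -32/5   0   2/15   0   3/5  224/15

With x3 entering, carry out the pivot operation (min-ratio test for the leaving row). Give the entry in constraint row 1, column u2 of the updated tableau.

-5/3

Ratio test on column x3 — row 1: (22/3)/1 = 22/3; row 2: (59/15)/(3/5) = 59/9; row 3: (38/15)/(1/5) = 38/3. Minimum is 59/9 at row 2 (u2 leaves); pivot element 3/5.
Divide row 2 by 3/5; eliminate column x3 from the other rows.
Row 1 update in column u2: 0 − 1·(5/3) = -5/3.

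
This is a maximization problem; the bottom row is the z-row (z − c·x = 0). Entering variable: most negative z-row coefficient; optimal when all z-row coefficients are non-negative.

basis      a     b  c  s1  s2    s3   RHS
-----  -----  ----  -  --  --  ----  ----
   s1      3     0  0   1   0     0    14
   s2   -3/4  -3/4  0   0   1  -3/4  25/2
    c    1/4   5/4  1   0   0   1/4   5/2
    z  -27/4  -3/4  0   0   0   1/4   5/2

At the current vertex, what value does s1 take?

s1 is basic (row 1); its value is the RHS of that row, 14.

14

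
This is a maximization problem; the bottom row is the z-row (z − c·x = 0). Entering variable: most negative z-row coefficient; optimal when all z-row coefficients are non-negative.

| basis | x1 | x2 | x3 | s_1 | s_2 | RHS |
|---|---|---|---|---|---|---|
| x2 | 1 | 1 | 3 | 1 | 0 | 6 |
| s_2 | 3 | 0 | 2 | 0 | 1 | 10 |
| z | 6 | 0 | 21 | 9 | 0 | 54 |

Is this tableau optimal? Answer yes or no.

yes

Every z-row coefficient is ≥ 0, so the tableau is optimal.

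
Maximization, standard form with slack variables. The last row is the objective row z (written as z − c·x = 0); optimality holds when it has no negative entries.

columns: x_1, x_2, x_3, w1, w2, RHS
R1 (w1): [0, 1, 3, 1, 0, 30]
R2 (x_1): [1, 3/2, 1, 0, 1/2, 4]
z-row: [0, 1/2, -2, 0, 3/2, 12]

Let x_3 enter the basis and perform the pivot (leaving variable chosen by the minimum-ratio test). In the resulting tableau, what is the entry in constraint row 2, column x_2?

3/2

Ratio test on column x_3 — row 1: 30/3 = 10; row 2: 4/1 = 4. Minimum is 4 at row 2 (x_1 leaves); pivot element 1.
Divide row 2 by 1; eliminate column x_3 from the other rows.
In the new row 2, the x_2 entry is the old entry divided by the pivot: (3/2)/1 = 3/2.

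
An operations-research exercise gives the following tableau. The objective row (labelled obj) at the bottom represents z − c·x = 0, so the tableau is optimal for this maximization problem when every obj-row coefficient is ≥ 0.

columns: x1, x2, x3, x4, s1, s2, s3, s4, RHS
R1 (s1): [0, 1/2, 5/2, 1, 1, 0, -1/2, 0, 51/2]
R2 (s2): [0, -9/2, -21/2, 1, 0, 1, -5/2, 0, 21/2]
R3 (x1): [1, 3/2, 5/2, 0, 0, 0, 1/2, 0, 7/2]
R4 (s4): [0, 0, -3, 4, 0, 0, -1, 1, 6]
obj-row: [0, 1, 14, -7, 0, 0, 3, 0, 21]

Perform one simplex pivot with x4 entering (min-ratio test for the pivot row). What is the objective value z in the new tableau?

Ratio test on column x4 — row 1: (51/2)/1 = 51/2; row 2: (21/2)/1 = 21/2; row 3: entry 0 ≤ 0; row 4: 6/4 = 3/2. Minimum is 3/2 at row 4 (s4 leaves); pivot element 4.
Pivot on row 4; the obj-row RHS becomes 21 − (-7)·(3/2) = 63/2.

63/2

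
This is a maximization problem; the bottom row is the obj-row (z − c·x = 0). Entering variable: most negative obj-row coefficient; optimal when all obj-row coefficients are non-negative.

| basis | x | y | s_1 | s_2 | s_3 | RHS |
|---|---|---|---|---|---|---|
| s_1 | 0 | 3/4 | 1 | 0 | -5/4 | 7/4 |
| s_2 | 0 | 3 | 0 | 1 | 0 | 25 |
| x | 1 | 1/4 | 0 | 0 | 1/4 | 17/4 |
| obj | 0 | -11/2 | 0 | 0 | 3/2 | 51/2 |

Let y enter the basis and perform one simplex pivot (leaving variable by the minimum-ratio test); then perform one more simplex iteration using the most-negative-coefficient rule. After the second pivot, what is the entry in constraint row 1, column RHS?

25/3

Ratio test on column y — row 1: (7/4)/(3/4) = 7/3; row 2: 25/3 = 25/3; row 3: (17/4)/(1/4) = 17. Minimum is 7/3 at row 1 (s_1 leaves); pivot element 3/4.
Divide row 1 by 3/4; eliminate column y from the other rows.
Second iteration: most negative obj-row entry is -23/3 in column s_3, so s_3 enters.
Ratio test on column s_3 — row 1: entry -5/3 ≤ 0; row 2: 18/5 = 18/5; row 3: (11/3)/(2/3) = 11/2. Minimum is 18/5 at row 2 (s_2 leaves); pivot element 5.
Divide row 2 by 5; eliminate column s_3 from the other rows.
After both pivots, the entry at constraint row 1, column RHS is 25/3.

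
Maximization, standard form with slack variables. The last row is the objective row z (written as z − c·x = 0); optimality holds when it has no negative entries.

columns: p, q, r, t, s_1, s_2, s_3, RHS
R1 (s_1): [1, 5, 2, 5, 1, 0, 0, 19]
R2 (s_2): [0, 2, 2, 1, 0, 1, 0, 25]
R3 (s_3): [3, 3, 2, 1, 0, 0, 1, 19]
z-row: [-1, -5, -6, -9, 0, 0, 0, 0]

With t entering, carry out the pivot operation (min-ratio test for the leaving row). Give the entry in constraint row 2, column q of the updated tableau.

Ratio test on column t — row 1: 19/5 = 19/5; row 2: 25/1 = 25; row 3: 19/1 = 19. Minimum is 19/5 at row 1 (s_1 leaves); pivot element 5.
Divide row 1 by 5; eliminate column t from the other rows.
Row 2 update in column q: 2 − 1·1 = 1.

1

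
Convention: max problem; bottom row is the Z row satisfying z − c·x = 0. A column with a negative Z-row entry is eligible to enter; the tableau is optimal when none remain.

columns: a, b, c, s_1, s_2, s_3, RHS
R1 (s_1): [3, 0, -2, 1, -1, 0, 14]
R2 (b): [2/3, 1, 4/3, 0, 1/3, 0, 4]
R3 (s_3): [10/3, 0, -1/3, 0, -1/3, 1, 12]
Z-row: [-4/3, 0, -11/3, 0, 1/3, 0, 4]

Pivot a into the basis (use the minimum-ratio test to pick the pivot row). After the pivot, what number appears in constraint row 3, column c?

Ratio test on column a — row 1: 14/3 = 14/3; row 2: 4/(2/3) = 6; row 3: 12/(10/3) = 18/5. Minimum is 18/5 at row 3 (s_3 leaves); pivot element 10/3.
Divide row 3 by 10/3; eliminate column a from the other rows.
In the new row 3, the c entry is the old entry divided by the pivot: (-1/3)/(10/3) = -1/10.

-1/10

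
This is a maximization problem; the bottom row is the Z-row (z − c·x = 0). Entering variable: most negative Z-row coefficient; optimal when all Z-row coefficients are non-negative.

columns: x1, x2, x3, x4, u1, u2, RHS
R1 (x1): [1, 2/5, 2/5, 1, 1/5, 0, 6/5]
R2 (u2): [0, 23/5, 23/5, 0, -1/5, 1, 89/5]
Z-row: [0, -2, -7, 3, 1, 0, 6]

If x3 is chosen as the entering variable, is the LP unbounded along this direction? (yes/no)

Column x3 has positive entries in row(s) 1, 2, so the ratio test bounds it — not unbounded.

no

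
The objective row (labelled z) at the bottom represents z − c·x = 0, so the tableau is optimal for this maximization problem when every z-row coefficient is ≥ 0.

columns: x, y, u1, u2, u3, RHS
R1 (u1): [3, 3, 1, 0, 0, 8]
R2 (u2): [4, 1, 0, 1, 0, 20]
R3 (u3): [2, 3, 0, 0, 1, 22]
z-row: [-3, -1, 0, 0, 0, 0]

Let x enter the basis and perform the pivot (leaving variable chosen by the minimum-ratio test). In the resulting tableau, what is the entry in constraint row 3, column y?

Ratio test on column x — row 1: 8/3 = 8/3; row 2: 20/4 = 5; row 3: 22/2 = 11. Minimum is 8/3 at row 1 (u1 leaves); pivot element 3.
Divide row 1 by 3; eliminate column x from the other rows.
Row 3 update in column y: 3 − 2·1 = 1.

1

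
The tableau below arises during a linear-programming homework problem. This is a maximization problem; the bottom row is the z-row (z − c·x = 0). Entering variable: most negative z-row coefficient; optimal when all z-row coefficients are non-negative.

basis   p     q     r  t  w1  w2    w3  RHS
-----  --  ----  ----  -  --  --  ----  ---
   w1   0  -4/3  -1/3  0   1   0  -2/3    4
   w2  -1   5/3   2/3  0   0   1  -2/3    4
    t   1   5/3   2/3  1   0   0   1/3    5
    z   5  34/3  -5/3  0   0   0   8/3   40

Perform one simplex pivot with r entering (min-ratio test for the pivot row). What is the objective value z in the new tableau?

50

Ratio test on column r — row 1: entry -1/3 ≤ 0; row 2: 4/(2/3) = 6; row 3: 5/(2/3) = 15/2. Minimum is 6 at row 2 (w2 leaves); pivot element 2/3.
Pivot on row 2; the z-row RHS becomes 40 − (-5/3)·6 = 50.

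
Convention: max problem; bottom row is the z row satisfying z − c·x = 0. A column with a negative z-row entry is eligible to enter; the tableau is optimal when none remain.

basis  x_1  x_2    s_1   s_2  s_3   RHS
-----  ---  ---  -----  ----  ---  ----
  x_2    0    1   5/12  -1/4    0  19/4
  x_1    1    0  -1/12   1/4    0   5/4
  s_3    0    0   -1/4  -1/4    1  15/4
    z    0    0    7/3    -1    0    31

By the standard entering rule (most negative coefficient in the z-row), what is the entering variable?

s_2

Negative z-row entries: s_2: -1.
The most negative is -1 in column s_2, so s_2 enters.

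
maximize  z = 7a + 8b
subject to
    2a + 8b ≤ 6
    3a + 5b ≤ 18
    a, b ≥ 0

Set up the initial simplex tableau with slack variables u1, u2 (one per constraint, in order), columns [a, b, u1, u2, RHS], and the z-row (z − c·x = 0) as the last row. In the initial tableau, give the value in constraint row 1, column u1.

1

Slack u1 belongs to constraint 1; its column is the unit vector e_1, so the entry in row 1 is 1.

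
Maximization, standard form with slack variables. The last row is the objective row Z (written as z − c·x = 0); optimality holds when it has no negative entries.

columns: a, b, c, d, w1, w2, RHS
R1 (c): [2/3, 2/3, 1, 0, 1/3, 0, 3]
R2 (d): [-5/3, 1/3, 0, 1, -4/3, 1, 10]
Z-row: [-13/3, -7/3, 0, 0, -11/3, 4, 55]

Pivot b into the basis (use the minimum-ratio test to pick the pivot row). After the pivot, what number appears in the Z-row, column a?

Ratio test on column b — row 1: 3/(2/3) = 9/2; row 2: 10/(1/3) = 30. Minimum is 9/2 at row 1 (c leaves); pivot element 2/3.
Divide row 1 by 2/3; eliminate column b from the other rows.
Z-row update in column a: -13/3 − (-7/3)·1 = -2.

-2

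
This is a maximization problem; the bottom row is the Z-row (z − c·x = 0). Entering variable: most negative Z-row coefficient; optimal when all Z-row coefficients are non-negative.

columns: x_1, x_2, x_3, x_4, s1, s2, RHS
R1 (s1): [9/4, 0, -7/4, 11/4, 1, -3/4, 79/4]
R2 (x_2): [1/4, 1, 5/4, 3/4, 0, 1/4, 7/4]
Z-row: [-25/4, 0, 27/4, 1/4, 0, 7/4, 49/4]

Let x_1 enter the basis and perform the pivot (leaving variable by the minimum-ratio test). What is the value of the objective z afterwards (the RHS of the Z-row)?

56

Ratio test on column x_1 — row 1: (79/4)/(9/4) = 79/9; row 2: (7/4)/(1/4) = 7. Minimum is 7 at row 2 (x_2 leaves); pivot element 1/4.
Pivot on row 2; the Z-row RHS becomes 49/4 − (-25/4)·7 = 56.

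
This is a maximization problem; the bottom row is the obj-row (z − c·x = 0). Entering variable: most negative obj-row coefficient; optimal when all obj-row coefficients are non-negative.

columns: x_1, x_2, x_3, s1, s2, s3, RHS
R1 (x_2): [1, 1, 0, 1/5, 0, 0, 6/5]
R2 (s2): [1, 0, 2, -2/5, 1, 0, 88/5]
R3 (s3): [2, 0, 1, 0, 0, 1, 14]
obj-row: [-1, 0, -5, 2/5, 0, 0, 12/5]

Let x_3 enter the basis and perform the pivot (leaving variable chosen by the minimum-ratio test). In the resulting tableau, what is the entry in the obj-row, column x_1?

Ratio test on column x_3 — row 1: entry 0 ≤ 0; row 2: (88/5)/2 = 44/5; row 3: 14/1 = 14. Minimum is 44/5 at row 2 (s2 leaves); pivot element 2.
Divide row 2 by 2; eliminate column x_3 from the other rows.
obj-row update in column x_1: -1 − (-5)·(1/2) = 3/2.

3/2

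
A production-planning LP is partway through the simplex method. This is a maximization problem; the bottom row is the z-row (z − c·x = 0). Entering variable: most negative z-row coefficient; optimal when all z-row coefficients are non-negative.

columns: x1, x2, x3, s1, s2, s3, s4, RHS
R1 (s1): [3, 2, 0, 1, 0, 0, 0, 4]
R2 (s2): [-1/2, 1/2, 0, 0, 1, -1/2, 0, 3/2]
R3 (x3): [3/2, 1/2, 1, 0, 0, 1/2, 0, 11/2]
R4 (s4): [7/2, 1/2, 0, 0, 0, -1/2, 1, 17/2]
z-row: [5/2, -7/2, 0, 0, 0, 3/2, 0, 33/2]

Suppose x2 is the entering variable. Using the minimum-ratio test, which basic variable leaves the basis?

s1

Column x2 entries and ratios — s1: 4/2 = 2; s2: (3/2)/(1/2) = 3; x3: (11/2)/(1/2) = 11; s4: (17/2)/(1/2) = 17.
Smallest ratio is 2 in the row of s1, so s1 leaves.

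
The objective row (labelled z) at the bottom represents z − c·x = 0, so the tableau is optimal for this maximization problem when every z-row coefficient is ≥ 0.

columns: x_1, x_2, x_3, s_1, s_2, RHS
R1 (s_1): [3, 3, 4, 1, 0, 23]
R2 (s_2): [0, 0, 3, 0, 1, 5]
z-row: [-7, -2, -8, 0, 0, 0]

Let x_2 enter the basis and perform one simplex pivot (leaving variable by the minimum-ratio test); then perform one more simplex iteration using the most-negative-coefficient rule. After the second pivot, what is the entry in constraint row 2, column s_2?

Ratio test on column x_2 — row 1: 23/3 = 23/3; row 2: entry 0 ≤ 0. Minimum is 23/3 at row 1 (s_1 leaves); pivot element 3.
Divide row 1 by 3; eliminate column x_2 from the other rows.
Second iteration: most negative z-row entry is -16/3 in column x_3, so x_3 enters.
Ratio test on column x_3 — row 1: (23/3)/(4/3) = 23/4; row 2: 5/3 = 5/3. Minimum is 5/3 at row 2 (s_2 leaves); pivot element 3.
Divide row 2 by 3; eliminate column x_3 from the other rows.
After both pivots, the entry at constraint row 2, column s_2 is 1/3.

1/3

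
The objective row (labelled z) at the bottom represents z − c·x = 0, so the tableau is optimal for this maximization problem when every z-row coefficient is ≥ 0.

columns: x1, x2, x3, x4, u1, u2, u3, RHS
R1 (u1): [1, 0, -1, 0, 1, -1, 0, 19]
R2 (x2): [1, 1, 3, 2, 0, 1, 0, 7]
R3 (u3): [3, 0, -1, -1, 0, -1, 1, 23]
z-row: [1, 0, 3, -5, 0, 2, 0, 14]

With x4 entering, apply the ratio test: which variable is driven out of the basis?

Column x4 entries and ratios — u1: 0 ≤ 0, skip; x2: 7/2 = 7/2; u3: -1 ≤ 0, skip.
Smallest ratio is 7/2 in the row of x2, so x2 leaves.

x2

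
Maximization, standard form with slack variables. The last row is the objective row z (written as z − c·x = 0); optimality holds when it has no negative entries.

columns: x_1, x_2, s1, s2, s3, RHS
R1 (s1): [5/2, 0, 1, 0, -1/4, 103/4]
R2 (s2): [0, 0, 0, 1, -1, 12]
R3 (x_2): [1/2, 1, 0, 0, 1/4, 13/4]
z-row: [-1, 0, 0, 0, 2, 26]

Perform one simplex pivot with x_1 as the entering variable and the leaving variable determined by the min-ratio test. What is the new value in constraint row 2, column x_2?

0

Ratio test on column x_1 — row 1: (103/4)/(5/2) = 103/10; row 2: entry 0 ≤ 0; row 3: (13/4)/(1/2) = 13/2. Minimum is 13/2 at row 3 (x_2 leaves); pivot element 1/2.
Divide row 3 by 1/2; eliminate column x_1 from the other rows.
Row 2 update in column x_2: 0 − 0·2 = 0.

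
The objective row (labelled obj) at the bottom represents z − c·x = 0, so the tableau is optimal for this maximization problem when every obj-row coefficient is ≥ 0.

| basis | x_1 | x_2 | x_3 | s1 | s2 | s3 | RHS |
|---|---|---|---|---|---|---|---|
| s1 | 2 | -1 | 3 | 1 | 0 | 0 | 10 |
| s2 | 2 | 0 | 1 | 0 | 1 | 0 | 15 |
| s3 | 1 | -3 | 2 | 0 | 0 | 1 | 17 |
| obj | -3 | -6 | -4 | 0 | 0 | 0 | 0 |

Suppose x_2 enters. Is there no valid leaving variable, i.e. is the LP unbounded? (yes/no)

Every constraint-row entry in column x_2 is ≤ 0, so increasing x_2 is unbounded.

yes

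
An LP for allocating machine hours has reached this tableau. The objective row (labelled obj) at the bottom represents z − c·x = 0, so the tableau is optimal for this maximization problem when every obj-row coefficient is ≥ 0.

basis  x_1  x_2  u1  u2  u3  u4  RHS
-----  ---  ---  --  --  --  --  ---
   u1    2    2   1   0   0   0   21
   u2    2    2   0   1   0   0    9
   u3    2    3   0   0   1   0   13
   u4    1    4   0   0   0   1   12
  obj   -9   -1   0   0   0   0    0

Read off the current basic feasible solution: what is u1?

21

u1 is basic (row 1); its value is the RHS of that row, 21.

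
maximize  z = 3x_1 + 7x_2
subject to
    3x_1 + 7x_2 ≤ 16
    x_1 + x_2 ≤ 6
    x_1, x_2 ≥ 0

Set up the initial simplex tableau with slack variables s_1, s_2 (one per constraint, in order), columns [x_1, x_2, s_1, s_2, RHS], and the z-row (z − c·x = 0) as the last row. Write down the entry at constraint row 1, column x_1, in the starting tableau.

3

Constraint 1 has coefficient 3 on x_1.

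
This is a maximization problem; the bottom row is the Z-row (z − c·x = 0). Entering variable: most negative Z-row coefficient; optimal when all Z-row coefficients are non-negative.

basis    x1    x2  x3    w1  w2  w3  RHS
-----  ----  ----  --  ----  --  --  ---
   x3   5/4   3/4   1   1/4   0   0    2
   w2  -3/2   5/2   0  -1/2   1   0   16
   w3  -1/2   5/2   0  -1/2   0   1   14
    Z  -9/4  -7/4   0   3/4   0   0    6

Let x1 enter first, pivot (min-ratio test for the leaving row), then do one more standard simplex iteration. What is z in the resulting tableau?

32/3

Ratio test on column x1 — row 1: 2/(5/4) = 8/5; row 2: entry -3/2 ≤ 0; row 3: entry -1/2 ≤ 0. Minimum is 8/5 at row 1 (x3 leaves); pivot element 5/4.
Pivot on row 1; the Z-row RHS becomes 6 − (-9/4)·(8/5) = 48/5.
Next entering variable (most negative Z-row entry -2/5): x2.
Ratio test on column x2 — row 1: (8/5)/(3/5) = 8/3; row 2: (92/5)/(17/5) = 92/17; row 3: (74/5)/(14/5) = 37/7. Minimum is 8/3 at row 1 (x1 leaves); pivot element 3/5.
After the second pivot the Z-row RHS is 48/5 − (-2/5)·(8/3) = 32/3.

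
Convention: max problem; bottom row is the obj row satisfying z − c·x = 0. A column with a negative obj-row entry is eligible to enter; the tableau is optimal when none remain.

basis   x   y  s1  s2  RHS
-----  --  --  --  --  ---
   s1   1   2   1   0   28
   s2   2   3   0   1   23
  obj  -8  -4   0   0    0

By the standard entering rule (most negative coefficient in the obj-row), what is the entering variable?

x

Negative obj-row entries: x: -8, y: -4.
The most negative is -8 in column x, so x enters.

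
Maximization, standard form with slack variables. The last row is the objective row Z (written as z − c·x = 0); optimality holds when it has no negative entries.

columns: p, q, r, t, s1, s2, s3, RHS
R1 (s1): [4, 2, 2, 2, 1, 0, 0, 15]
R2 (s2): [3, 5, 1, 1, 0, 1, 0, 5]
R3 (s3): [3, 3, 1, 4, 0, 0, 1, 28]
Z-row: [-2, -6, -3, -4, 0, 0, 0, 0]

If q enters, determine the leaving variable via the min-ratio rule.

s2

Column q entries and ratios — s1: 15/2 = 15/2; s2: 5/5 = 1; s3: 28/3 = 28/3.
Smallest ratio is 1 in the row of s2, so s2 leaves.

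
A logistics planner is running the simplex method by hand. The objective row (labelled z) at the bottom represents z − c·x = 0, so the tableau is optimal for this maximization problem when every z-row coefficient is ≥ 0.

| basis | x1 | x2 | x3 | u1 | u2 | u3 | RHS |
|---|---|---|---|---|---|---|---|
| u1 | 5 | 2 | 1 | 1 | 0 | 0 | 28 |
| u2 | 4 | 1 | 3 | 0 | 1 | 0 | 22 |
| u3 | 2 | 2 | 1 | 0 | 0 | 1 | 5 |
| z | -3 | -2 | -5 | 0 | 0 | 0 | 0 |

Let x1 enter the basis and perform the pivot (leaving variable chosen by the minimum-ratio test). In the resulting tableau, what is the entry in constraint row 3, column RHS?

Ratio test on column x1 — row 1: 28/5 = 28/5; row 2: 22/4 = 11/2; row 3: 5/2 = 5/2. Minimum is 5/2 at row 3 (u3 leaves); pivot element 2.
Divide row 3 by 2; eliminate column x1 from the other rows.
In the new row 3, the RHS entry is the old entry divided by the pivot: 5/2 = 5/2.

5/2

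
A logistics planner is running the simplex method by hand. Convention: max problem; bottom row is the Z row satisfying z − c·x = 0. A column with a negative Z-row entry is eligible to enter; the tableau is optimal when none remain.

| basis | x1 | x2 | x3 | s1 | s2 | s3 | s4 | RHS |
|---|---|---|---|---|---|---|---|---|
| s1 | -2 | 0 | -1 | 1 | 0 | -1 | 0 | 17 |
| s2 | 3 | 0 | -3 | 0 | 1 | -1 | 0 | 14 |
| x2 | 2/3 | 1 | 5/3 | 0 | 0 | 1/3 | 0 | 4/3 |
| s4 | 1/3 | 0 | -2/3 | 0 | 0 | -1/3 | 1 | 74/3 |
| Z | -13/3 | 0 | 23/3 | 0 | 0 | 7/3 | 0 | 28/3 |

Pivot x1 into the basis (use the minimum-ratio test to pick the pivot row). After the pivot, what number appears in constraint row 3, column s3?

1/2

Ratio test on column x1 — row 1: entry -2 ≤ 0; row 2: 14/3 = 14/3; row 3: (4/3)/(2/3) = 2; row 4: (74/3)/(1/3) = 74. Minimum is 2 at row 3 (x2 leaves); pivot element 2/3.
Divide row 3 by 2/3; eliminate column x1 from the other rows.
In the new row 3, the s3 entry is the old entry divided by the pivot: (1/3)/(2/3) = 1/2.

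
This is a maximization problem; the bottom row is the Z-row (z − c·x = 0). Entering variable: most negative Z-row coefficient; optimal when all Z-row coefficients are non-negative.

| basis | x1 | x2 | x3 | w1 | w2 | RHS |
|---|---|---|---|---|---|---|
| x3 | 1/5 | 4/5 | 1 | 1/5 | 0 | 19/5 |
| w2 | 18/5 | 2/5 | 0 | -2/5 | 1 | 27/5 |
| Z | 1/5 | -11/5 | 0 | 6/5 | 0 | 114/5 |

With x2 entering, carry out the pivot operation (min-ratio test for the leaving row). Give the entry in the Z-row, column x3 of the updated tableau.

11/4

Ratio test on column x2 — row 1: (19/5)/(4/5) = 19/4; row 2: (27/5)/(2/5) = 27/2. Minimum is 19/4 at row 1 (x3 leaves); pivot element 4/5.
Divide row 1 by 4/5; eliminate column x2 from the other rows.
Z-row update in column x3: 0 − (-11/5)·(5/4) = 11/4.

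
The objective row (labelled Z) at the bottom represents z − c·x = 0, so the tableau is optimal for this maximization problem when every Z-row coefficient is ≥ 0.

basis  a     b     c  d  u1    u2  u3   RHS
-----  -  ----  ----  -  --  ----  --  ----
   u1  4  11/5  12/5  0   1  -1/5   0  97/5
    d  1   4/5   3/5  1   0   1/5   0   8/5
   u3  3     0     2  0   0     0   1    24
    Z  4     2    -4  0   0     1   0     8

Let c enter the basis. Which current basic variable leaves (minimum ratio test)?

d

Column c entries and ratios — u1: (97/5)/(12/5) = 97/12; d: (8/5)/(3/5) = 8/3; u3: 24/2 = 12.
Smallest ratio is 8/3 in the row of d, so d leaves.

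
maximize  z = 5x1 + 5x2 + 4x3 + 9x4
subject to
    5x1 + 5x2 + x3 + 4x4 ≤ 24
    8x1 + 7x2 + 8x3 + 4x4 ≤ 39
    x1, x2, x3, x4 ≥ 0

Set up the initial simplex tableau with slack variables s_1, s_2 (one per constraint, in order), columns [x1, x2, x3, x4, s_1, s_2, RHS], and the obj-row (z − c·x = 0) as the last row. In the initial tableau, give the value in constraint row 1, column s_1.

Slack s_1 belongs to constraint 1; its column is the unit vector e_1, so the entry in row 1 is 1.

1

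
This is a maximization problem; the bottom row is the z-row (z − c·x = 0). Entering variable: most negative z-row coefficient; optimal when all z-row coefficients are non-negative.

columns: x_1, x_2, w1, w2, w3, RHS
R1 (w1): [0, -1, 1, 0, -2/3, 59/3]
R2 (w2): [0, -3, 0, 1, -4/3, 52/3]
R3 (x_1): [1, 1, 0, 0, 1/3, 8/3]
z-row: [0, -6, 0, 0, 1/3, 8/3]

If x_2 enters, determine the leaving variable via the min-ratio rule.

Column x_2 entries and ratios — w1: -1 ≤ 0, skip; w2: -3 ≤ 0, skip; x_1: (8/3)/1 = 8/3.
Smallest ratio is 8/3 in the row of x_1, so x_1 leaves.

x_1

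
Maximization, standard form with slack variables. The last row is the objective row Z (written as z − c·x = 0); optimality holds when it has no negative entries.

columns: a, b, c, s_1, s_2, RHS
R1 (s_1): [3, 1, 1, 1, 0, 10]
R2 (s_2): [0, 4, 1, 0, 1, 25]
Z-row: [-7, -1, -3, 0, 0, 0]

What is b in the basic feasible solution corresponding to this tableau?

0

b is not in the basis, so in the current basic feasible solution b = 0.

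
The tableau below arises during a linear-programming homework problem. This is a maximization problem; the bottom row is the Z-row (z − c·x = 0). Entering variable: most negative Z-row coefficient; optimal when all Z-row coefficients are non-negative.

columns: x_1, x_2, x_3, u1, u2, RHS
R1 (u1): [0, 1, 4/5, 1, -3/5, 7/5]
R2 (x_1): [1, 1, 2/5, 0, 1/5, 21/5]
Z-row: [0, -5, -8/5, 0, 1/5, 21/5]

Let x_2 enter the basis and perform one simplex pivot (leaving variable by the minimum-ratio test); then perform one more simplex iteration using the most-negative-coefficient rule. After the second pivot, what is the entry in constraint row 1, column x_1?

Ratio test on column x_2 — row 1: (7/5)/1 = 7/5; row 2: (21/5)/1 = 21/5. Minimum is 7/5 at row 1 (u1 leaves); pivot element 1.
Divide row 1 by 1; eliminate column x_2 from the other rows.
Second iteration: most negative Z-row entry is -14/5 in column u2, so u2 enters.
Ratio test on column u2 — row 1: entry -3/5 ≤ 0; row 2: (14/5)/(4/5) = 7/2. Minimum is 7/2 at row 2 (x_1 leaves); pivot element 4/5.
Divide row 2 by 4/5; eliminate column u2 from the other rows.
After both pivots, the entry at constraint row 1, column x_1 is 3/4.

3/4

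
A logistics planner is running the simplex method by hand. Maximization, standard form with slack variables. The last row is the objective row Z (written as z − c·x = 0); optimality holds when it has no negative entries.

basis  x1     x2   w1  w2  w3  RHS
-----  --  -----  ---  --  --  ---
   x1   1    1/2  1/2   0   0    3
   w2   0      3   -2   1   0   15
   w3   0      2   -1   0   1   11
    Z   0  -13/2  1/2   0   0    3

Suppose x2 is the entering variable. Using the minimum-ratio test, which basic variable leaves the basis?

w2

Column x2 entries and ratios — x1: 3/(1/2) = 6; w2: 15/3 = 5; w3: 11/2 = 11/2.
Smallest ratio is 5 in the row of w2, so w2 leaves.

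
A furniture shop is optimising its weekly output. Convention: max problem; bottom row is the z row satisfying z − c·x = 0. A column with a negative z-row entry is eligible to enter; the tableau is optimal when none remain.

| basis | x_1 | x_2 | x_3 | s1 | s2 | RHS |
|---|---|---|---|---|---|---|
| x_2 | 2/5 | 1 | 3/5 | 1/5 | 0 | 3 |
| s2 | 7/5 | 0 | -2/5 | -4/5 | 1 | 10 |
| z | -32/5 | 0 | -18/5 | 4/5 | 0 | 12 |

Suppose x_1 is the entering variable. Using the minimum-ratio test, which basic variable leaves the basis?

Column x_1 entries and ratios — x_2: 3/(2/5) = 15/2; s2: 10/(7/5) = 50/7.
Smallest ratio is 50/7 in the row of s2, so s2 leaves.

s2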